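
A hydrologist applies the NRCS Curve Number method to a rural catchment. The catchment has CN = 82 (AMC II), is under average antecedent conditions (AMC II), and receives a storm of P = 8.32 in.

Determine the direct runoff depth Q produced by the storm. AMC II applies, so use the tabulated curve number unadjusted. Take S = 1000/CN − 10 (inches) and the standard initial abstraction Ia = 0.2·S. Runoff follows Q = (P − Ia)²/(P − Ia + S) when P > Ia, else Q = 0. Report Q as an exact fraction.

Q = 16313521/2646550 in ≈ 6.164 in

AMC II — tabulated CN = 82 applies directly.
Max retention: S = 1000/82 − 10 = 90/41 in (≈ 2.195 in)
Initial abstraction Ia = S/5 = (90/41)/5 = 18/41 ≈ 0.439 in
Since P=8.320 > Ia=0.439: effective rainfall P−Ia = 8078/1025 in
Q = (8078/1025)²/((8078/1025) + 90/41) = (65254084/1050625)/(10328/1025) = 16313521/2646550 in ≈ 6.164 in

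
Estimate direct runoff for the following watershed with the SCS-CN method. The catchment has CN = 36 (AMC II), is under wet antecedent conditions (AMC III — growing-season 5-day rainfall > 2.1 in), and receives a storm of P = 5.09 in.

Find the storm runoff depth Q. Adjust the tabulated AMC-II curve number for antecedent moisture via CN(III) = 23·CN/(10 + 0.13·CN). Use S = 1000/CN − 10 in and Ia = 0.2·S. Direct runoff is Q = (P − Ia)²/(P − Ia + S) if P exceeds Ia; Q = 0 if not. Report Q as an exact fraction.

Q = 5382129769/4830614100 in ≈ 1.114 in

CN(III) from CN(II)=36: (23·36)/(10 + 0.13·36) = 20700/367 ≈ 56.403
S = 1000/(20700/367) − 10 = 1600/207 in ≈ 7.729 in
Ia = 0.2·(1600/207) = 320/207 in ≈ 1.546 in
Since P=5.090 > Ia=1.546: effective rainfall P−Ia = 73363/20700 in
Q: (73363/20700)² ÷ (233363/20700) = 5382129769/4830614100 in (≈ 1.114 in)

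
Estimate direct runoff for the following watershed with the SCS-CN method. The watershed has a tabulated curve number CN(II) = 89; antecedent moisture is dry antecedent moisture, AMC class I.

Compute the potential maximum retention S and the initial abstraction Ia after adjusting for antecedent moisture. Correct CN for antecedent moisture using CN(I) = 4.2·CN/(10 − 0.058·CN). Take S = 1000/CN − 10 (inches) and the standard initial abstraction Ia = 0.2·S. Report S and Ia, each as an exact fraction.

CN(I) from CN(II)=89: (4.2·89)/(10 − 0.058·89) = 186900/2419 ≈ 77.263
Retention S: 1000/CN − 10 with CN=77.263 → S = 5500/1869 ≈ 2.943 in
Ia = 0.2S: 0.2·2.943 = 0.589 in (exactly 1100/1869)

S = 5500/1869 in ≈ 2.943 in; Ia = 1100/1869 in ≈ 0.589 in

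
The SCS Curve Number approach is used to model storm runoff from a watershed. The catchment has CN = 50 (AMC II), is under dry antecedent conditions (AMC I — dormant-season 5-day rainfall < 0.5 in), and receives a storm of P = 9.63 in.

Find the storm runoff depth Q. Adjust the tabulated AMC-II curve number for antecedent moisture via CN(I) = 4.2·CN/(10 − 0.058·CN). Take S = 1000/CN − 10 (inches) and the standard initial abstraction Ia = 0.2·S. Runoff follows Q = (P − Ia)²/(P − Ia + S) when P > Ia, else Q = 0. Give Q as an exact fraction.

Dry (AMC I): CN(I) = 4.2·50/(10 − 0.058·50) = 210/(71/10) = 2100/71 ≈ 29.577
Retention S: 1000/CN − 10 with CN=29.577 → S = 500/21 ≈ 23.810 in
Initial abstraction Ia = S/5 = (500/21)/5 = 100/21 ≈ 4.762 in
P − Ia = 9.630 − 4.762 = 10223/2100 ≈ 4.868 in (> 0, runoff occurs)
Q = (10223/2100)²/((10223/2100) + 500/21) = (104509729/4410000)/(60223/2100) = 104509729/126468300 in ≈ 0.826 in

Q = 104509729/126468300 in ≈ 0.826 in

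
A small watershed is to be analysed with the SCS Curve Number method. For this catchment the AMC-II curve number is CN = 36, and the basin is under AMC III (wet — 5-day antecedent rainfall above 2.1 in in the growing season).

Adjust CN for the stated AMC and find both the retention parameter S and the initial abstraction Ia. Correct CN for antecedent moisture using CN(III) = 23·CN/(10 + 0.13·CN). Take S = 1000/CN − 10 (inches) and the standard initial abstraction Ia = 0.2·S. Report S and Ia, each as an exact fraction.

Adjust CN=36 to AMC III: 23·36/(10 + 0.13·36) → 828 ÷ (367/25) = 20700/367 ≈ 56.403
S = 1000/(20700/367) − 10 = 1600/207 in ≈ 7.729 in
Ia = 0.2·(1600/207) = 320/207 in ≈ 1.546 in

S = 1600/207 in ≈ 7.729 in; Ia = 320/207 in ≈ 1.546 in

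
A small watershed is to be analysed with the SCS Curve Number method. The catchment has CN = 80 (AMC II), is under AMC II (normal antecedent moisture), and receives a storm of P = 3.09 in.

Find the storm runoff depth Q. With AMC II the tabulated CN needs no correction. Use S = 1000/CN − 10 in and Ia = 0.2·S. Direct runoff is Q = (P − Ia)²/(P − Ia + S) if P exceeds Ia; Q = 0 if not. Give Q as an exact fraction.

AMC II — tabulated CN = 80 applies directly.
Retention S: 1000/CN − 10 with CN=80.000 → S = 5/2 ≈ 2.500 in
Ia = 0.2·(5/2) = 1/2 in ≈ 0.500 in
Since P=3.090 > Ia=0.500: effective rainfall P−Ia = 259/100 in
Runoff Q = (P−Ia)²/(P−Ia+S) = (2.590)²/(2.590+2.500) = 67081/50900 ≈ 1.318 in

Q = 67081/50900 in ≈ 1.318 in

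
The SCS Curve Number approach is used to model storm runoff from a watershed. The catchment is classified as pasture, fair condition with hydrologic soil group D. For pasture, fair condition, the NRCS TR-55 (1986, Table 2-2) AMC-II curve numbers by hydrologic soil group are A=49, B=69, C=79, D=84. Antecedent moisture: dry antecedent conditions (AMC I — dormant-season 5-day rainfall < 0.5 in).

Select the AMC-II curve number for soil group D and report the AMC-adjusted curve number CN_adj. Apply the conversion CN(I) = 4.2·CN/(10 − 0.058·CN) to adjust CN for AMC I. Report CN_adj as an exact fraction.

CN_adj = 44100/641 ≈ 68.799

NRCS table: pasture, fair condition, soil group D → CN(II) = 84
Dry (AMC I): CN(I) = 4.2·84/(10 − 0.058·84) = (1764/5)/(641/125) = 44100/641 ≈ 68.799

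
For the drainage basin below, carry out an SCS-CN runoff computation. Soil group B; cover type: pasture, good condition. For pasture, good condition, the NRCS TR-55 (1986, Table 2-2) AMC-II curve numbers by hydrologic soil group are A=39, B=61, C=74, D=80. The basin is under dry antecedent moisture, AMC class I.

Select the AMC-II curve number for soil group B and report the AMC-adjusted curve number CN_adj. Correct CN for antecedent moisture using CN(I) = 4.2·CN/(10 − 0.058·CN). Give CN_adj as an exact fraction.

CN_adj = 42700/1077 ≈ 39.647

NRCS table: pasture, good condition, soil group B → CN(II) = 61
Adjust CN=61 to AMC I: 4.2·61/(10 − 0.058·61) → (1281/5) ÷ (3231/500) = 42700/1077 ≈ 39.647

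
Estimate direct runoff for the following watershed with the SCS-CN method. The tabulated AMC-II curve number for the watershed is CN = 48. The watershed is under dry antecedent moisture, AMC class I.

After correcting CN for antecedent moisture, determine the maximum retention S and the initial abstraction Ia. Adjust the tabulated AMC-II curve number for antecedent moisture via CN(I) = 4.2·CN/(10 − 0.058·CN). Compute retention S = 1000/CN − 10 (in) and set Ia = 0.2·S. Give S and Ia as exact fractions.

S = 1625/63 in ≈ 25.794 in; Ia = 325/63 in ≈ 5.159 in

Adjust CN=48 to AMC I: 4.2·48/(10 − 0.058·48) → (1008/5) ÷ (902/125) = 12600/451 ≈ 27.938
Retention S: 1000/CN − 10 with CN=27.938 → S = 1625/63 ≈ 25.794 in
Initial abstraction Ia = S/5 = (1625/63)/5 = 325/63 ≈ 5.159 in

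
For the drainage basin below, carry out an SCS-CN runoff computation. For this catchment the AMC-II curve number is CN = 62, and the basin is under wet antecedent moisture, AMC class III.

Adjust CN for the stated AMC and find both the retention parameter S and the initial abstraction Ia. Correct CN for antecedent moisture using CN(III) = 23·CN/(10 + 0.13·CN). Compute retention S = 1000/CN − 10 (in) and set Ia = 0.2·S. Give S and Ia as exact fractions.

Wet (AMC III): CN(III) = 23·62/(10 + 0.13·62) = 1426/(903/50) = 71300/903 ≈ 78.959
Max retention: S = 1000/(71300/903) − 10 = 1900/713 in (≈ 2.665 in)
Ia = 0.2S: 0.2·2.665 = 0.533 in (exactly 380/713)

S = 1900/713 in ≈ 2.665 in; Ia = 380/713 in ≈ 0.533 in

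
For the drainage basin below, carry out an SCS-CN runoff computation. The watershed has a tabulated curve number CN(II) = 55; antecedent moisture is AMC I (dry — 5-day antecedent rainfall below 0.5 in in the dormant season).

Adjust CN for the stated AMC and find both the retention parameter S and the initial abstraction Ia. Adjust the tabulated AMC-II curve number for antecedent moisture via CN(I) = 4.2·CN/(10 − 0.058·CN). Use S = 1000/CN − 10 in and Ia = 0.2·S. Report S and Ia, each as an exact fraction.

S = 1500/77 in ≈ 19.481 in; Ia = 300/77 in ≈ 3.896 in

Dry (AMC I): CN(I) = 4.2·55/(10 − 0.058·55) = 231/(681/100) = 7700/227 ≈ 33.921
Retention S: 1000/CN − 10 with CN=33.921 → S = 1500/77 ≈ 19.481 in
Initial abstraction Ia = S/5 = (1500/77)/5 = 300/77 ≈ 3.896 in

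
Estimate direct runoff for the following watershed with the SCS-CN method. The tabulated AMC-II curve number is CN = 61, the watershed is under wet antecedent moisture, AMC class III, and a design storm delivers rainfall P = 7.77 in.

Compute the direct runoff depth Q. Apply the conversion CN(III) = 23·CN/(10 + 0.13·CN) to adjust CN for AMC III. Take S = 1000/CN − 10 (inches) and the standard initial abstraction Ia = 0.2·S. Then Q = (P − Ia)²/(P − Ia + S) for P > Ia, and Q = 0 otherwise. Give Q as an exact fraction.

Q = 341469720387/65572993100 in ≈ 5.207 in

CN(III) from CN(II)=61: (23·61)/(10 + 0.13·61) = 140300/1793 ≈ 78.249
S = 1000/(140300/1793) − 10 = 3900/1403 in ≈ 2.780 in
Initial abstraction Ia = S/5 = (3900/1403)/5 = 780/1403 ≈ 0.556 in
Since P=7.770 > Ia=0.556: effective rainfall P−Ia = 1012131/140300 in
Q: (1012131/140300)² ÷ (1402131/140300) = 341469720387/65572993100 in (≈ 5.207 in)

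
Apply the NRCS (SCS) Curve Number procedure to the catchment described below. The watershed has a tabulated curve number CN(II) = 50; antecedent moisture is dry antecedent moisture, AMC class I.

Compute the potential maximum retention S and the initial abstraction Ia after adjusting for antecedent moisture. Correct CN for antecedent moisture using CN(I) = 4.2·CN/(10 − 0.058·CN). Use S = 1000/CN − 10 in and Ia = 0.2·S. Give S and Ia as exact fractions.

S = 500/21 in ≈ 23.810 in; Ia = 100/21 in ≈ 4.762 in

CN(I) from CN(II)=50: (4.2·50)/(10 − 0.058·50) = 2100/71 ≈ 29.577
Max retention: S = 1000/(2100/71) − 10 = 500/21 in (≈ 23.810 in)
Ia = 0.2S: 0.2·23.810 = 4.762 in (exactly 100/21)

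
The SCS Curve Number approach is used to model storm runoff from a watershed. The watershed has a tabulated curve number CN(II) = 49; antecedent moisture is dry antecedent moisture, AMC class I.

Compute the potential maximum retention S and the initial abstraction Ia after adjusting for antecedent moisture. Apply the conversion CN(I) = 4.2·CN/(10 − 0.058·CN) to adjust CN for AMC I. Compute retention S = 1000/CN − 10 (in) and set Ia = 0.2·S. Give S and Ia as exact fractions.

S = 8500/343 in ≈ 24.781 in; Ia = 1700/343 in ≈ 4.956 in

CN(I) from CN(II)=49: (4.2·49)/(10 − 0.058·49) = 34300/1193 ≈ 28.751
S = 1000/(34300/1193) − 10 = 8500/343 in ≈ 24.781 in
Ia = 0.2S: 0.2·24.781 = 4.956 in (exactly 1700/343)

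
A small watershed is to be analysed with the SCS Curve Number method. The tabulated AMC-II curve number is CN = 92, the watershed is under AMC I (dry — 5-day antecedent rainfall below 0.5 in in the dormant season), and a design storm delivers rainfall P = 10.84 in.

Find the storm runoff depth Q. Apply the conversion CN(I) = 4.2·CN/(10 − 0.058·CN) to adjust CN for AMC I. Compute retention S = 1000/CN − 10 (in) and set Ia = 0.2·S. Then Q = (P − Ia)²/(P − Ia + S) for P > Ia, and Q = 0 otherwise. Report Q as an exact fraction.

CN(I) from CN(II)=92: (4.2·92)/(10 − 0.058·92) = 48300/583 ≈ 82.847
Max retention: S = 1000/(48300/583) − 10 = 1000/483 in (≈ 2.070 in)
Ia = 0.2S: 0.2·2.070 = 0.414 in (exactly 200/483)
Since P=10.840 > Ia=0.414: effective rainfall P−Ia = 125893/12075 in
Q = (125893/12075)²/((125893/12075) + 1000/483) = (15849047449/145805625)/(150893/12075) = 15849047449/1822032975 in ≈ 8.699 in

Q = 15849047449/1822032975 in ≈ 8.699 in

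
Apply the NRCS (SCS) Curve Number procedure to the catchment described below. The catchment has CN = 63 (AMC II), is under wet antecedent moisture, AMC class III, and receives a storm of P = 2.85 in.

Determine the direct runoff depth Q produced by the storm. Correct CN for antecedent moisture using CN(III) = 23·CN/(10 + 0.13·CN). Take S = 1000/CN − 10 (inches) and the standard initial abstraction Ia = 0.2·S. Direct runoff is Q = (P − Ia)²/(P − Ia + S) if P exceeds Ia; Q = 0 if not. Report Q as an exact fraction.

Adjust CN=63 to AMC III: 23·63/(10 + 0.13·63) → 1449 ÷ (1819/100) = 144900/1819 ≈ 79.659
Retention S: 1000/CN − 10 with CN=79.659 → S = 3700/1449 ≈ 2.553 in
Ia = 0.2S: 0.2·2.553 = 0.511 in (exactly 740/1449)
P − Ia = 2.850 − 0.511 = 67793/28980 ≈ 2.339 in (> 0, runoff occurs)
Q = (67793/28980)²/((67793/28980) + 3700/1449) = (4595890849/839840400)/(141793/28980) = 4595890849/4109161140 in ≈ 1.118 in

Q = 4595890849/4109161140 in ≈ 1.118 in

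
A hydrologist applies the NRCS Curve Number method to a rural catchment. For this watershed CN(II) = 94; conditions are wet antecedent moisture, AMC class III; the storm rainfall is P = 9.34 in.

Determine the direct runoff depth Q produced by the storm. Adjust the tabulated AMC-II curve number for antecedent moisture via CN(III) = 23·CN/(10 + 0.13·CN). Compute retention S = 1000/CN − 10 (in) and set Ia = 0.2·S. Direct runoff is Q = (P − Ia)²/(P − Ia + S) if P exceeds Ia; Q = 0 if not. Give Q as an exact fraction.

CN(III) from CN(II)=94: (23·94)/(10 + 0.13·94) = 108100/1111 ≈ 97.300
S = 1000/(108100/1111) − 10 = 300/1081 in ≈ 0.278 in
Initial abstraction Ia = S/5 = (300/1081)/5 = 60/1081 ≈ 0.056 in
Since P=9.340 > Ia=0.056: effective rainfall P−Ia = 501827/54050 in
Q: (501827/54050)² ÷ (516827/54050) = 251830337929/27934499350 in (≈ 9.015 in)

Q = 251830337929/27934499350 in ≈ 9.015 in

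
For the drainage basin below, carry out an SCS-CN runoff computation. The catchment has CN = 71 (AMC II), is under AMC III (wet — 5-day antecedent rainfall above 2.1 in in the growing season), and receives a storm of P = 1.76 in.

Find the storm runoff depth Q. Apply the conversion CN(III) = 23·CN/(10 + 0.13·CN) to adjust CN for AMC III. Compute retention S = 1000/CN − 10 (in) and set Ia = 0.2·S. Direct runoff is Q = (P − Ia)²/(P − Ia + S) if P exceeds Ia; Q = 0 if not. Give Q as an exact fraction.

CN(III) from CN(II)=71: (23·71)/(10 + 0.13·71) = 163300/1923 ≈ 84.919
Retention S: 1000/CN − 10 with CN=84.919 → S = 2900/1633 ≈ 1.776 in
Initial abstraction Ia = S/5 = (2900/1633)/5 = 580/1633 ≈ 0.355 in
Excess rainfall: 1.760 − 0.355 = 1.405 in; P > Ia so Q > 0
Q = (57352/40825)²/((57352/40825) + 2900/1633) = (3289251904/1666680625)/(129852/40825) = 822312976/1325301975 in ≈ 0.620 in

Q = 822312976/1325301975 in ≈ 0.620 in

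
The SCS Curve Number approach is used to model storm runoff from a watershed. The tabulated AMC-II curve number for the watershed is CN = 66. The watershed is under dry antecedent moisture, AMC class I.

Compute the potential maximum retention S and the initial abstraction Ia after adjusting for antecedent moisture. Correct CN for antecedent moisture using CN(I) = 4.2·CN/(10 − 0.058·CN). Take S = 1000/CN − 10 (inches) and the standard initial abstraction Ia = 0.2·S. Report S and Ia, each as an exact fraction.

Adjust CN=66 to AMC I: 4.2·66/(10 − 0.058·66) → (1386/5) ÷ (1543/250) = 69300/1543 ≈ 44.913
Retention S: 1000/CN − 10 with CN=44.913 → S = 8500/693 ≈ 12.266 in
Initial abstraction Ia = S/5 = (8500/693)/5 = 1700/693 ≈ 2.453 in

S = 8500/693 in ≈ 12.266 in; Ia = 1700/693 in ≈ 2.453 in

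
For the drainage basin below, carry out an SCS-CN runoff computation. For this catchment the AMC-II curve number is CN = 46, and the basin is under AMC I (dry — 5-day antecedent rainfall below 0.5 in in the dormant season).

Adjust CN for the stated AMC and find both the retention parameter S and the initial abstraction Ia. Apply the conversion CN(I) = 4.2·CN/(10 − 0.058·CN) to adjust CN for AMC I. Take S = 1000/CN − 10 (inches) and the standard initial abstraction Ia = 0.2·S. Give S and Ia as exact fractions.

S = 4500/161 in ≈ 27.950 in; Ia = 900/161 in ≈ 5.590 in

Adjust CN=46 to AMC I: 4.2·46/(10 − 0.058·46) → (966/5) ÷ (1833/250) = 16100/611 ≈ 26.350
Retention S: 1000/CN − 10 with CN=26.350 → S = 4500/161 ≈ 27.950 in
Initial abstraction Ia = S/5 = (4500/161)/5 = 900/161 ≈ 5.590 in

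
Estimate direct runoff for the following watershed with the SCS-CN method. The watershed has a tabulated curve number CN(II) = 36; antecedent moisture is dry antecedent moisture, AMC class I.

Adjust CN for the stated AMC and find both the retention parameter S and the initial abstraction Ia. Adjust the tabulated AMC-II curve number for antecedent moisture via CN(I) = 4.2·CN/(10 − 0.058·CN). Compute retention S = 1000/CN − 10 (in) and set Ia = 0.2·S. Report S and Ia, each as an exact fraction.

CN(I) from CN(II)=36: (4.2·36)/(10 − 0.058·36) = 18900/989 ≈ 19.110
S = 1000/(18900/989) − 10 = 8000/189 in ≈ 42.328 in
Initial abstraction Ia = S/5 = (8000/189)/5 = 1600/189 ≈ 8.466 in

S = 8000/189 in ≈ 42.328 in; Ia = 1600/189 in ≈ 8.466 in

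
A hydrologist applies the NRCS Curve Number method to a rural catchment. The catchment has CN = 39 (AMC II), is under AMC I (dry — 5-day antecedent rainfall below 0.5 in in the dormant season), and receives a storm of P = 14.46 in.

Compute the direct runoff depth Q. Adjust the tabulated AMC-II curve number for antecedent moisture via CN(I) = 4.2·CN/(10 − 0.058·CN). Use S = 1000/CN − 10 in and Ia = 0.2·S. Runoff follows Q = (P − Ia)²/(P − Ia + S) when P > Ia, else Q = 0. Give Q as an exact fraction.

Adjust CN=39 to AMC I: 4.2·39/(10 − 0.058·39) → (819/5) ÷ (3869/500) = 81900/3869 ≈ 21.168
S = 1000/(81900/3869) − 10 = 30500/819 in ≈ 37.241 in
Ia = 0.2·(30500/819) = 6100/819 in ≈ 7.448 in
P − Ia = 14.460 − 7.448 = 287137/40950 ≈ 7.012 in (> 0, runoff occurs)
Q: (287137/40950)² ÷ (1812137/40950) = 82447656769/74207010150 in (≈ 1.111 in)

Q = 82447656769/74207010150 in ≈ 1.111 in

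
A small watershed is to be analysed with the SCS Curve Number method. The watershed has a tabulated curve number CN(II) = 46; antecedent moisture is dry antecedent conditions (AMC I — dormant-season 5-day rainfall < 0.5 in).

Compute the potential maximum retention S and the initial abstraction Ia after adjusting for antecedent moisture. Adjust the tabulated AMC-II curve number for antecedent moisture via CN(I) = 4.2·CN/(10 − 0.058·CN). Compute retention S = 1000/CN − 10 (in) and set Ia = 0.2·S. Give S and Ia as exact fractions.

S = 4500/161 in ≈ 27.950 in; Ia = 900/161 in ≈ 5.590 in

Dry (AMC I): CN(I) = 4.2·46/(10 − 0.058·46) = (966/5)/(1833/250) = 16100/611 ≈ 26.350
Retention S: 1000/CN − 10 with CN=26.350 → S = 4500/161 ≈ 27.950 in
Ia = 0.2S: 0.2·27.950 = 5.590 in (exactly 900/161)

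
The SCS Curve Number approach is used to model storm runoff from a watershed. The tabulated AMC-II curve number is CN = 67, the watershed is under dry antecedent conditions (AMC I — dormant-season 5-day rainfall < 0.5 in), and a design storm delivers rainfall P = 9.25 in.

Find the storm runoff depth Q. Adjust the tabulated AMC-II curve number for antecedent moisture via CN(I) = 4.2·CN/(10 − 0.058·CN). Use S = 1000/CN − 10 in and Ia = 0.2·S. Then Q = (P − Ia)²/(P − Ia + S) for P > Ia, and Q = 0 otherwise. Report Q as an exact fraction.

Q = 167780209/65571828 in ≈ 2.559 in

Dry (AMC I): CN(I) = 4.2·67/(10 − 0.058·67) = (1407/5)/(3057/500) = 46900/1019 ≈ 46.026
Max retention: S = 1000/(46900/1019) − 10 = 5500/469 in (≈ 11.727 in)
Initial abstraction Ia = S/5 = (5500/469)/5 = 1100/469 ≈ 2.345 in
Excess rainfall: 9.250 − 2.345 = 6.905 in; P > Ia so Q > 0
Runoff Q = (P−Ia)²/(P−Ia+S) = (6.905)²/(6.905+11.727) = 167780209/65571828 ≈ 2.559 in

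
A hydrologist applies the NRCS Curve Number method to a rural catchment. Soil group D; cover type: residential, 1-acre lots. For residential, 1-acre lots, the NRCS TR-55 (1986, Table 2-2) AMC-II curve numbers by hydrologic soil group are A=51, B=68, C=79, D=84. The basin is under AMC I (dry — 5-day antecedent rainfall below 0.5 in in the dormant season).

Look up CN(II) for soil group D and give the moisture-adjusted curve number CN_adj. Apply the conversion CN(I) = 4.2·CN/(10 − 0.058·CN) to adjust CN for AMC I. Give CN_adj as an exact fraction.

NRCS table: residential, 1-acre lots, soil group D → CN(II) = 84
Dry (AMC I): CN(I) = 4.2·84/(10 − 0.058·84) = (1764/5)/(641/125) = 44100/641 ≈ 68.799

CN_adj = 44100/641 ≈ 68.799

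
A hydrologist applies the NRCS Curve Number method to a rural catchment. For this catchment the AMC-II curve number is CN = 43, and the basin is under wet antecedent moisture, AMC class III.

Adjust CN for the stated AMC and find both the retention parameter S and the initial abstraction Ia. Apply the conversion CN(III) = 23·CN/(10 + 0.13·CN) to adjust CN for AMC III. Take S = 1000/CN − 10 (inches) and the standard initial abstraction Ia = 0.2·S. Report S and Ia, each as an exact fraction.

Adjust CN=43 to AMC III: 23·43/(10 + 0.13·43) → 989 ÷ (1559/100) = 98900/1559 ≈ 63.438
Max retention: S = 1000/(98900/1559) − 10 = 5700/989 in (≈ 5.763 in)
Initial abstraction Ia = S/5 = (5700/989)/5 = 1140/989 ≈ 1.153 in

S = 5700/989 in ≈ 5.763 in; Ia = 1140/989 in ≈ 1.153 in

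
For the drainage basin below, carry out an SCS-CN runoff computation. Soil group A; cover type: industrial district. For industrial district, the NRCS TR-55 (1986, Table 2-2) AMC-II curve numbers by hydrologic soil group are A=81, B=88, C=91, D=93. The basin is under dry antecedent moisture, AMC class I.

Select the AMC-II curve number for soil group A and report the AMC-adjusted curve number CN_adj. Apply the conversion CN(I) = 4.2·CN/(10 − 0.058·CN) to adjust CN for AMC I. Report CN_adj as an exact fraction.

NRCS table: industrial district, soil group A → CN(II) = 81
Adjust CN=81 to AMC I: 4.2·81/(10 − 0.058·81) → (1701/5) ÷ (2651/500) = 170100/2651 ≈ 64.164

CN_adj = 170100/2651 ≈ 64.164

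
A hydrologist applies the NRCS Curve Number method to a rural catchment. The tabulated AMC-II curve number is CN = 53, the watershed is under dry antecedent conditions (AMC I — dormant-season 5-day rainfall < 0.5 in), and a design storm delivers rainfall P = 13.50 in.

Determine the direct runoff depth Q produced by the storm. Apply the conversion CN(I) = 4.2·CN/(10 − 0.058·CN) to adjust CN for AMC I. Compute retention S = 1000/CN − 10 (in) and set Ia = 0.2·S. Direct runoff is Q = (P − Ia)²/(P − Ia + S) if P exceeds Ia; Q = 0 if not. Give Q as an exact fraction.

Q = 426463801/150591126 in ≈ 2.832 in

CN(I) from CN(II)=53: (4.2·53)/(10 − 0.058·53) = 111300/3463 ≈ 32.140
S = 1000/(111300/3463) − 10 = 23500/1113 in ≈ 21.114 in
Ia = 0.2·(23500/1113) = 4700/1113 in ≈ 4.223 in
Excess rainfall: 13.500 − 4.223 = 9.277 in; P > Ia so Q > 0
Q: (20651/2226)² ÷ (67651/2226) = 426463801/150591126 in (≈ 2.832 in)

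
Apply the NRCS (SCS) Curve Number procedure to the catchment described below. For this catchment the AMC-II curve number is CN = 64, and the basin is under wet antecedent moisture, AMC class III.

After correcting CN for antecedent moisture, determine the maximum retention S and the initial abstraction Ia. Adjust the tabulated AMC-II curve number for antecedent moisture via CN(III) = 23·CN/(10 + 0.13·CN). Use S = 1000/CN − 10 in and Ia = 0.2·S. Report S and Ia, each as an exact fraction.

S = 225/92 in ≈ 2.446 in; Ia = 45/92 in ≈ 0.489 in

Adjust CN=64 to AMC III: 23·64/(10 + 0.13·64) → 1472 ÷ (458/25) = 18400/229 ≈ 80.349
Max retention: S = 1000/(18400/229) − 10 = 225/92 in (≈ 2.446 in)
Initial abstraction Ia = S/5 = (225/92)/5 = 45/92 ≈ 0.489 in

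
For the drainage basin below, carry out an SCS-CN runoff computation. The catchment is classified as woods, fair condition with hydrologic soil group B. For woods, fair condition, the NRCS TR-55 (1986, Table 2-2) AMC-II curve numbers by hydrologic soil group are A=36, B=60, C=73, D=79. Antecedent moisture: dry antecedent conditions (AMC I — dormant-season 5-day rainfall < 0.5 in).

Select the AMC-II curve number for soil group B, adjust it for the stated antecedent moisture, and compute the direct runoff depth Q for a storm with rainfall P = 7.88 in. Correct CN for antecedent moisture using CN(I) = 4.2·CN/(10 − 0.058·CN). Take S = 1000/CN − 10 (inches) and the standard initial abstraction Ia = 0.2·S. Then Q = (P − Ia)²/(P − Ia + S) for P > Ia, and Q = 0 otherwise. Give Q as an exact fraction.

NRCS table: woods, fair condition, soil group B → CN(II) = 60
Dry (AMC I): CN(I) = 4.2·60/(10 − 0.058·60) = 252/(163/25) = 6300/163 ≈ 38.650
Retention S: 1000/CN − 10 with CN=38.650 → S = 1000/63 ≈ 15.873 in
Initial abstraction Ia = S/5 = (1000/63)/5 = 200/63 ≈ 3.175 in
Excess rainfall: 7.880 − 3.175 = 4.705 in; P > Ia so Q > 0
Runoff Q = (P−Ia)²/(P−Ia+S) = (4.705)²/(4.705+15.873) = 54922921/51047325 ≈ 1.076 in

Q = 54922921/51047325 in ≈ 1.076 in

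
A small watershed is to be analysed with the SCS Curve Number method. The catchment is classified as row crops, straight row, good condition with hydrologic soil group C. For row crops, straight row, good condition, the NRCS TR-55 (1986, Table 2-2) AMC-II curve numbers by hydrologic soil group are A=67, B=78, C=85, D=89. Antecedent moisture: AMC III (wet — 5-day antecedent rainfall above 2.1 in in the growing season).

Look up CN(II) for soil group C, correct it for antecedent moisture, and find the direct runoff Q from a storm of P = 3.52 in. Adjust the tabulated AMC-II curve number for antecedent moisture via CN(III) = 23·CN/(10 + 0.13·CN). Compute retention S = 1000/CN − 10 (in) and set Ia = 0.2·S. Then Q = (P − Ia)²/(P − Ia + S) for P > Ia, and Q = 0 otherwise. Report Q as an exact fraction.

NRCS table: row crops, straight row, good condition, soil group C → CN(II) = 85
CN(III) from CN(II)=85: (23·85)/(10 + 0.13·85) = 39100/421 ≈ 92.874
S = 1000/(39100/421) − 10 = 300/391 in ≈ 0.767 in
Initial abstraction Ia = S/5 = (300/391)/5 = 60/391 ≈ 0.153 in
Excess rainfall: 3.520 − 0.153 = 3.367 in; P > Ia so Q > 0
Q = (32908/9775)²/((32908/9775) + 300/391) = (1082936464/95550625)/(40408/9775) = 135367058/49373525 in ≈ 2.742 in

Q = 135367058/49373525 in ≈ 2.742 in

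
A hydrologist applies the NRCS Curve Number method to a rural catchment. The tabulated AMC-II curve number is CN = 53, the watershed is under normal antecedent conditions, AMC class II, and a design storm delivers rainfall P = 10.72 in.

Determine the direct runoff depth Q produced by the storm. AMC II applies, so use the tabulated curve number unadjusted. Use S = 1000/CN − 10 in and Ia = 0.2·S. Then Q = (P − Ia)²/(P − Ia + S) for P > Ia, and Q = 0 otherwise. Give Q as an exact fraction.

Average conditions: CN = 53 (no AMC adjustment).
Max retention: S = 1000/53 − 10 = 470/53 in (≈ 8.868 in)
Initial abstraction Ia = S/5 = (470/53)/5 = 94/53 ≈ 1.774 in
Excess rainfall: 10.720 − 1.774 = 8.946 in; P > Ia so Q > 0
Q: (11854/1325)² ÷ (23604/1325) = 35129329/7818825 in (≈ 4.493 in)

Q = 35129329/7818825 in ≈ 4.493 in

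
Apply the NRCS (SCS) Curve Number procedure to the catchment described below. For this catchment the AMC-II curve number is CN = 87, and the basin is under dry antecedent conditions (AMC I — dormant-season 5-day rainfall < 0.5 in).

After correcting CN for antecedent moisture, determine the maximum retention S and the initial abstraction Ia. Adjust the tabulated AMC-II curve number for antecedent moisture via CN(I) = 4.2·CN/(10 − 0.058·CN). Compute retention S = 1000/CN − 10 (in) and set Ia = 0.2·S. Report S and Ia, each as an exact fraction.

Dry (AMC I): CN(I) = 4.2·87/(10 − 0.058·87) = (1827/5)/(2477/500) = 182700/2477 ≈ 73.759
S = 1000/(182700/2477) − 10 = 6500/1827 in ≈ 3.558 in
Ia = 0.2S: 0.2·3.558 = 0.712 in (exactly 1300/1827)

S = 6500/1827 in ≈ 3.558 in; Ia = 1300/1827 in ≈ 0.712 in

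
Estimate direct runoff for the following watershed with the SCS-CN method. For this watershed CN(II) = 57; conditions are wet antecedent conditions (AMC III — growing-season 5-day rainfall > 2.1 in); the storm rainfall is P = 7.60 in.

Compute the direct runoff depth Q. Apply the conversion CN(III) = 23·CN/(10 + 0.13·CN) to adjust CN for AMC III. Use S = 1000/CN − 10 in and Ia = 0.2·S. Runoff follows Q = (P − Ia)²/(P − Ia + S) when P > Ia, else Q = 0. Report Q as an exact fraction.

Adjust CN=57 to AMC III: 23·57/(10 + 0.13·57) → 1311 ÷ (1741/100) = 131100/1741 ≈ 75.302
S = 1000/(131100/1741) − 10 = 4300/1311 in ≈ 3.280 in
Initial abstraction Ia = S/5 = (4300/1311)/5 = 860/1311 ≈ 0.656 in
Since P=7.600 > Ia=0.656: effective rainfall P−Ia = 45518/6555 in
Q = (45518/6555)²/((45518/6555) + 4300/1311) = (2071888324/42968025)/(67018/6555) = 1035944162/219651495 in ≈ 4.716 in

Q = 1035944162/219651495 in ≈ 4.716 in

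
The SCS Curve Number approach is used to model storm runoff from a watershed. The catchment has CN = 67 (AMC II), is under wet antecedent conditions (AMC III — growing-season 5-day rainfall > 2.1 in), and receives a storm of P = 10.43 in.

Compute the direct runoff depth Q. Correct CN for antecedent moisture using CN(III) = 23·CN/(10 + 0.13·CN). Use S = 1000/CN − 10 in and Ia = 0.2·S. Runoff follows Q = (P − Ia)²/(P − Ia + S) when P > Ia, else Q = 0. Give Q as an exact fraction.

Q = 2375491635169/288361628300 in ≈ 8.238 in

Adjust CN=67 to AMC III: 23·67/(10 + 0.13·67) → 1541 ÷ (1871/100) = 154100/1871 ≈ 82.362
Max retention: S = 1000/(154100/1871) − 10 = 3300/1541 in (≈ 2.141 in)
Initial abstraction Ia = S/5 = (3300/1541)/5 = 660/1541 ≈ 0.428 in
Excess rainfall: 10.430 − 0.428 = 10.002 in; P > Ia so Q > 0
Runoff Q = (P−Ia)²/(P−Ia+S) = (10.002)²/(10.002+2.141) = 2375491635169/288361628300 ≈ 8.238 in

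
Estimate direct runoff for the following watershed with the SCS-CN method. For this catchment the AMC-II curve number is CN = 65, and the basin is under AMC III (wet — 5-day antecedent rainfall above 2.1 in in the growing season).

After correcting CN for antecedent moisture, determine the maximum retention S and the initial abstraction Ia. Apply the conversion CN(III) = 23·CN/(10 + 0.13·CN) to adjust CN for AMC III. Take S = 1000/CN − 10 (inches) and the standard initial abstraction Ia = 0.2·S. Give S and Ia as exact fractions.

Adjust CN=65 to AMC III: 23·65/(10 + 0.13·65) → 1495 ÷ (369/20) = 29900/369 ≈ 81.030
Max retention: S = 1000/(29900/369) − 10 = 700/299 in (≈ 2.341 in)
Ia = 0.2·(700/299) = 140/299 in ≈ 0.468 in

S = 700/299 in ≈ 2.341 in; Ia = 140/299 in ≈ 0.468 in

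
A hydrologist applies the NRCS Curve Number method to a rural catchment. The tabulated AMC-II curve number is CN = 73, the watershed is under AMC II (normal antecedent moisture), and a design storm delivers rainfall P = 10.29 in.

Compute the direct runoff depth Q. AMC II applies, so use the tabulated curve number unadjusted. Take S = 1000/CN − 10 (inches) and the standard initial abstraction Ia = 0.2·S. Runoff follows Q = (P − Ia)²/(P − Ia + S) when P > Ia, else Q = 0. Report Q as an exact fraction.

AMC II — tabulated CN = 73 applies directly.
Max retention: S = 1000/73 − 10 = 270/73 in (≈ 3.699 in)
Initial abstraction Ia = S/5 = (270/73)/5 = 54/73 ≈ 0.740 in
Excess rainfall: 10.290 − 0.740 = 9.550 in; P > Ia so Q > 0
Runoff Q = (P−Ia)²/(P−Ia+S) = (9.550)²/(9.550+3.699) = 1620153363/235344700 ≈ 6.884 in

Q = 1620153363/235344700 in ≈ 6.884 in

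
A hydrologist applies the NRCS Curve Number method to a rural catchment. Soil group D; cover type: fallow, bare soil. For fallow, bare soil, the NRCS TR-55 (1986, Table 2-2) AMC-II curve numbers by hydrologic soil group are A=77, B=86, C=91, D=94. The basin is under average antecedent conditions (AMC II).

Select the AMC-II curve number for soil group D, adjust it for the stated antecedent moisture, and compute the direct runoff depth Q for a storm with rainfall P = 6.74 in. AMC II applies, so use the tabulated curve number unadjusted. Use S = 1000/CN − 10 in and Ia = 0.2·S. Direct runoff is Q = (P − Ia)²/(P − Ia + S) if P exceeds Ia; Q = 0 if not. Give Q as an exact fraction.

NRCS table: fallow, bare soil, soil group D → CN(II) = 94
Average conditions: CN = 94 (no AMC adjustment).
Max retention: S = 1000/94 − 10 = 30/47 in (≈ 0.638 in)
Initial abstraction Ia = S/5 = (30/47)/5 = 6/47 ≈ 0.128 in
P − Ia = 6.740 − 0.128 = 15539/2350 ≈ 6.612 in (> 0, runoff occurs)
Runoff Q = (P−Ia)²/(P−Ia+S) = (6.612)²/(6.612+0.638) = 241460521/40041650 ≈ 6.030 in

Q = 241460521/40041650 in ≈ 6.030 in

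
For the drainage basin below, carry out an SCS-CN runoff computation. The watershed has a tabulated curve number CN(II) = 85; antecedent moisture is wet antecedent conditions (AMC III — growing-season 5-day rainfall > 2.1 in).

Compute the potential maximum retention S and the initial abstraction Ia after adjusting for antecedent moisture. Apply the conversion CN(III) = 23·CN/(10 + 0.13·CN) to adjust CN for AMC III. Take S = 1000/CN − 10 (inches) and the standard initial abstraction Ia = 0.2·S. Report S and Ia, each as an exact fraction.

S = 300/391 in ≈ 0.767 in; Ia = 60/391 in ≈ 0.153 in

CN(III) from CN(II)=85: (23·85)/(10 + 0.13·85) = 39100/421 ≈ 92.874
Max retention: S = 1000/(39100/421) − 10 = 300/391 in (≈ 0.767 in)
Ia = 0.2S: 0.2·0.767 = 0.153 in (exactly 60/391)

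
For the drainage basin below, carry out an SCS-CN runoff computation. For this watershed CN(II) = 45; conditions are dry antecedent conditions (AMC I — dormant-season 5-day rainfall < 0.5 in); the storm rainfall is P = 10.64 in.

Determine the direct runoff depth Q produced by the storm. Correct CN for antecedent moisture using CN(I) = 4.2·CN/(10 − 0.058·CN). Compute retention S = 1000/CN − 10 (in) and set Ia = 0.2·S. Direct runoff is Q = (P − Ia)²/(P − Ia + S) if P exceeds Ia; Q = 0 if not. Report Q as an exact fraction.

Dry (AMC I): CN(I) = 4.2·45/(10 − 0.058·45) = 189/(739/100) = 18900/739 ≈ 25.575
Max retention: S = 1000/(18900/739) − 10 = 5500/189 in (≈ 29.101 in)
Ia = 0.2·(5500/189) = 1100/189 in ≈ 5.820 in
P − Ia = 10.640 − 5.820 = 22774/4725 ≈ 4.820 in (> 0, runoff occurs)
Runoff Q = (P−Ia)²/(P−Ia+S) = (4.820)²/(4.820+29.101) = 259327538/378647325 ≈ 0.685 in

Q = 259327538/378647325 in ≈ 0.685 in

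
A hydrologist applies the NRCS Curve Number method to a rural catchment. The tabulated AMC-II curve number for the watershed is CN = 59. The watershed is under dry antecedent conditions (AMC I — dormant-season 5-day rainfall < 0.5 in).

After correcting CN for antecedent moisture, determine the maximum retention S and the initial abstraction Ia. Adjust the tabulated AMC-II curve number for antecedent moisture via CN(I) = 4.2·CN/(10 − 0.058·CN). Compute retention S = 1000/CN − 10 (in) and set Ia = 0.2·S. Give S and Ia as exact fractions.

S = 20500/1239 in ≈ 16.546 in; Ia = 4100/1239 in ≈ 3.309 in

CN(I) from CN(II)=59: (4.2·59)/(10 − 0.058·59) = 123900/3289 ≈ 37.671
S = 1000/(123900/3289) − 10 = 20500/1239 in ≈ 16.546 in
Ia = 0.2S: 0.2·16.546 = 3.309 in (exactly 4100/1239)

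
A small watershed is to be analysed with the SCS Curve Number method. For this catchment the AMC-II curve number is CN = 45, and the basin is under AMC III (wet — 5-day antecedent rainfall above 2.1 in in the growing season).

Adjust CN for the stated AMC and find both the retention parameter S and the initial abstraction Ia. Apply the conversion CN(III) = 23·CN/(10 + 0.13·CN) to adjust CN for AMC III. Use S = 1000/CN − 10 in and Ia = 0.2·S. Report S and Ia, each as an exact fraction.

CN(III) from CN(II)=45: (23·45)/(10 + 0.13·45) = 20700/317 ≈ 65.300
Max retention: S = 1000/(20700/317) − 10 = 1100/207 in (≈ 5.314 in)
Ia = 0.2S: 0.2·5.314 = 1.063 in (exactly 220/207)

S = 1100/207 in ≈ 5.314 in; Ia = 220/207 in ≈ 1.063 in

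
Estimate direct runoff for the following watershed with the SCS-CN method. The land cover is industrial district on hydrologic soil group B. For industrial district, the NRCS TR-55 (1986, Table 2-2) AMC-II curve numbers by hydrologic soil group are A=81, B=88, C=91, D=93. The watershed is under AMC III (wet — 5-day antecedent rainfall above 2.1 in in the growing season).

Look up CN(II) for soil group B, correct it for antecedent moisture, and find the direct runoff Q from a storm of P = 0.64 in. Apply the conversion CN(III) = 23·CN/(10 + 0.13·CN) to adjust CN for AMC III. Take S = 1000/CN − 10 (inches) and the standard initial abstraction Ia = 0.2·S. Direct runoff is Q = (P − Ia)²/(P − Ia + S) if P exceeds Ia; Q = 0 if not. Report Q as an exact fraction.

NRCS table: industrial district, soil group B → CN(II) = 88
CN(III) from CN(II)=88: (23·88)/(10 + 0.13·88) = 6325/67 ≈ 94.403
S = 1000/(6325/67) − 10 = 150/253 in ≈ 0.593 in
Ia = 0.2·(150/253) = 30/253 in ≈ 0.119 in
P − Ia = 0.640 − 0.119 = 3298/6325 ≈ 0.521 in (> 0, runoff occurs)
Q = (3298/6325)²/((3298/6325) + 150/253) = (10876804/40005625)/(7048/6325) = 2719201/11144650 in ≈ 0.244 in

Q = 2719201/11144650 in ≈ 0.244 in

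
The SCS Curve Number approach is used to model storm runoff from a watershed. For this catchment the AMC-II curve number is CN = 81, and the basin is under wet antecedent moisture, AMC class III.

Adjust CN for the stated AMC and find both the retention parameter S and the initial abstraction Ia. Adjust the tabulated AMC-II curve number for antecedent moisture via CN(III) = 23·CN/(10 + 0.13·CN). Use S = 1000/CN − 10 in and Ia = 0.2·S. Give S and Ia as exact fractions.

S = 1900/1863 in ≈ 1.020 in; Ia = 380/1863 in ≈ 0.204 in

CN(III) from CN(II)=81: (23·81)/(10 + 0.13·81) = 186300/2053 ≈ 90.745
S = 1000/(186300/2053) − 10 = 1900/1863 in ≈ 1.020 in
Initial abstraction Ia = S/5 = (1900/1863)/5 = 380/1863 ≈ 0.204 in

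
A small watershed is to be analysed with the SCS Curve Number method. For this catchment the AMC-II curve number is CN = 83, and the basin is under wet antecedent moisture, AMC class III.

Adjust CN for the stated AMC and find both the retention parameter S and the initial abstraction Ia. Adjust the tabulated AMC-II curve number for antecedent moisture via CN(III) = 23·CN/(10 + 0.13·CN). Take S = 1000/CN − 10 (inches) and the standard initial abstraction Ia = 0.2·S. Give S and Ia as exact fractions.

S = 1700/1909 in ≈ 0.891 in; Ia = 340/1909 in ≈ 0.178 in

CN(III) from CN(II)=83: (23·83)/(10 + 0.13·83) = 190900/2079 ≈ 91.823
Retention S: 1000/CN − 10 with CN=91.823 → S = 1700/1909 ≈ 0.891 in
Ia = 0.2·(1700/1909) = 340/1909 in ≈ 0.178 in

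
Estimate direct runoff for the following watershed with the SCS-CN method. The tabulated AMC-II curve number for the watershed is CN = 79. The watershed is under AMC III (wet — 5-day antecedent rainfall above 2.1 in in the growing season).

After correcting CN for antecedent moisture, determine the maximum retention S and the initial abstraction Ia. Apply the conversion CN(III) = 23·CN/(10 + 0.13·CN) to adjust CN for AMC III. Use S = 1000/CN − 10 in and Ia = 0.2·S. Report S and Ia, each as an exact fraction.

S = 2100/1817 in ≈ 1.156 in; Ia = 420/1817 in ≈ 0.231 in

Wet (AMC III): CN(III) = 23·79/(10 + 0.13·79) = 1817/(2027/100) = 181700/2027 ≈ 89.640
Retention S: 1000/CN − 10 with CN=89.640 → S = 2100/1817 ≈ 1.156 in
Ia = 0.2·(2100/1817) = 420/1817 in ≈ 0.231 in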